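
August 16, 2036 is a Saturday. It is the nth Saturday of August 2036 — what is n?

3rd

Day 16 falls in week ⌈16/7⌉ of the month.
Days 1–7 hold the 1st Saturday, 8–14 the 2nd, 15–21 the 3rd, 22–28 the 4th, 29–31 the 5th.
16 is in the range for the 3rd.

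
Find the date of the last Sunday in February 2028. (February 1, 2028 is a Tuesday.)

27 February 2028

February 2028 begins on a Tuesday, so the first Sunday is February 6 (5 days later).
February 2028 has 29 days. Adding weeks: 6, 13, 20, 27 — the last one ≤ 29 is the 27th.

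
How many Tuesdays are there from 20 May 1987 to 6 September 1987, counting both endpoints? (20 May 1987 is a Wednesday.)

20 May 1987 is a Wednesday; the first Tuesday on or after it is 26 May 1987 (6 days later).
From 26 May 1987 to 6 September 1987: 5 + 30 + 31 + 31 + 6 = 103 days (rest of May, June, July, August, September).
103 ÷ 7 = 14 full weeks with remainder 5, so 14 more Tuesdays after the first → 15.

15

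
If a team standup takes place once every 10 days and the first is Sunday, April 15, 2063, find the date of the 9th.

July 4, 2063

The 9th occurrence is 8 intervals after the first: 8 × 10 = 80 days after April 15, 2063.
April has 30 days — 15 days to the end of April leaves 65.
May has 31 days (34 left).
June has 30 days (4 left).
4 days into July → July 4, 2063.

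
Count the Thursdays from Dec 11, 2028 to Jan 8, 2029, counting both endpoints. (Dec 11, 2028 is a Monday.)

4

Dec 11, 2028 is a Monday; the first Thursday on or after it is Dec 14, 2028 (3 days later).
From Dec 14, 2028 to Jan 8, 2029: 17 + 8 = 25 days (rest of Dec, Jan).
25 ÷ 7 = 3 full weeks with remainder 4, so 3 more Thursdays after the first → 4.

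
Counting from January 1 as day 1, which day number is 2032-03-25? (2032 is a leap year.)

Days in months before March: 31 + 29 = 60.
Plus 25 days into March → day 85.

85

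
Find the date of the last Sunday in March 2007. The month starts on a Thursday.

March 25, 2007

March 2007 begins on a Thursday, so the first Sunday is March 4 (3 days later).
March 2007 has 31 days. Adding weeks: 4, 11, 18, 25 — the last one ≤ 31 is the 25th.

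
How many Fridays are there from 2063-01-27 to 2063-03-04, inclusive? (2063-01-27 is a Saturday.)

2063-01-27 is a Saturday; the first Friday on or after it is 2063-02-02 (6 days later).
From 2063-02-02 to 2063-03-04: 26 + 4 = 30 days (rest of February, March).
30 ÷ 7 = 4 full weeks with remainder 2, so 4 more Fridays after the first → 5.

5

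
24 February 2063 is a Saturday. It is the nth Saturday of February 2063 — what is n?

4th

Day 24 falls in week ⌈24/7⌉ of the month.
Days 1–7 hold the 1st Saturday, 8–14 the 2nd, 15–21 the 3rd, 22–28 the 4th, 29–31 the 5th.
24 is in the range for the 4th.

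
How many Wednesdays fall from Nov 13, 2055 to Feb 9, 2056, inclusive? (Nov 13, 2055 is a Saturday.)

Nov 13, 2055 is a Saturday; the first Wednesday on or after it is Nov 17, 2055 (4 days later).
From Nov 17, 2055 to Feb 9, 2056: 13 + 31 + 31 + 9 = 84 days (rest of Nov, Dec, Jan, Feb).
84 ÷ 7 = 12 full weeks with remainder 0, so 12 more Wednesdays after the first → 13.

13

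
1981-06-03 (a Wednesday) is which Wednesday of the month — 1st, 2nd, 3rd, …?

Day 3 falls in week ⌈3/7⌉ of the month.
Days 1–7 hold the 1st Wednesday, 8–14 the 2nd, 15–21 the 3rd, 22–28 the 4th, 29–31 the 5th.
3 is in the range for the 1st.

1st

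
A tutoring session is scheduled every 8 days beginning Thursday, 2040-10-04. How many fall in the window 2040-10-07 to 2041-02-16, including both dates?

Occurrences land 8·i days after 2040-10-04 for i = 0, 1, 2, …
2040-10-07 is 3 days after the start; 3 ÷ 8 = 0 remainder 3; since the remainder is 3, round up to i = 1. First occurrence in the window: #2 on 2040-10-12 (1×8 = 8 days in).
2041-02-16 is 135 days after the start; 135 ÷ 8 = 16 remainder 7. Last occurrence in the window: #17 on 2041-02-09.
Occurrences #2 through #17: 16 in total.

16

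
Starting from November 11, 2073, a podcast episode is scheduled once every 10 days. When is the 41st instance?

December 16, 2074

The 41st occurrence is 40 intervals after the first: 40 × 10 = 400 days after November 11, 2073.
November has 30 days — 19 days to the end of November leaves 381.
December has 31 days (350 left).
January has 31 days (319 left).
February has 28 days (291 left).
March has 31 days (260 left).
April has 30 days (230 left).
May has 31 days (199 left).
June has 30 days (169 left).
July has 31 days (138 left).
August has 31 days (107 left).
September has 30 days (77 left).
October has 31 days (46 left).
November has 30 days (16 left).
16 days into December → December 16, 2074.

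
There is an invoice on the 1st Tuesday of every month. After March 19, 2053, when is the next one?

April 1, 2053

March 2053 starts on a Saturday, so its 1st Tuesday is March 4, 2053 (3 days in).
That is not after March 19, 2053, so look at April 2053.
April 2053 starts on a Tuesday, so its 1st Tuesday is April 1, 2053.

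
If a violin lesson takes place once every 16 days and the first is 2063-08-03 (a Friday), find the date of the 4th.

The 4th occurrence is 3 intervals after the first: 3 × 16 = 48 days after 2063-08-03.
August has 31 days — 28 days to the end of August leaves 20.
20 days into September → 2063-09-20.

2063-09-20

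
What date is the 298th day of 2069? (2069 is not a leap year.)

January has 31 days (298 − 31 = 267 remain).
February has 28 days (267 − 28 = 239 remain).
March has 31 days (239 − 31 = 208 remain).
April has 30 days (208 − 30 = 178 remain).
May has 31 days (178 − 31 = 147 remain).
June has 30 days (147 − 30 = 117 remain).
July has 31 days (117 − 31 = 86 remain).
August has 31 days (86 − 31 = 55 remain).
September has 30 days (55 − 30 = 25 remain).
25 into October → October 25.

October 25, 2069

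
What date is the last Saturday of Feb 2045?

Feb 25, 2045

Feb 2045 begins on a Wednesday, so the first Saturday is Feb 4 (3 days later).
Feb 2045 has 28 days. Adding weeks: 4, 11, 18, 25 — the last one ≤ 28 is the 25th.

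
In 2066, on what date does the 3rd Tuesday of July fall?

20 July 2066

The first Tuesday of July 2066 is July 6.
The 3rd Tuesday is 2 weeks later: 6 + 14 = 20.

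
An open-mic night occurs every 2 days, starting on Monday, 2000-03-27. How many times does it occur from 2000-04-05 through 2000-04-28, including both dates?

12

Occurrences land 2·i days after 2000-03-27 for i = 0, 1, 2, …
2000-04-05 is 9 days after the start; 9 ÷ 2 = 4 remainder 1; since the remainder is 1, round up to i = 5. First occurrence in the window: #6 on 2000-04-06 (5×2 = 10 days in).
2000-04-28 is 32 days after the start; 32 ÷ 2 = 16 remainder 0. Last occurrence in the window: #17 on 2000-04-28.
Occurrences #6 through #17: 12 in total.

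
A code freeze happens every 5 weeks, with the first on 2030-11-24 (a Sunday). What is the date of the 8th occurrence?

The 8th occurrence is 7 intervals after the first: 7 × 35 = 245 days after 2030-11-24.
November has 30 days — 6 days to the end of November leaves 239.
December has 31 days (208 left).
January has 31 days (177 left).
February has 28 days (149 left).
March has 31 days (118 left).
April has 30 days (88 left).
May has 31 days (57 left).
June has 30 days (27 left).
27 days into July → 2031-07-27.

2031-07-27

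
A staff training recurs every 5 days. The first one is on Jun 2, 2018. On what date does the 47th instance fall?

The 47th occurrence is 46 intervals after the first: 46 × 5 = 230 days after Jun 2, 2018.
Jun has 30 days — 28 days to the end of Jun leaves 202.
Jul has 31 days (171 left).
Aug has 31 days (140 left).
Sep has 30 days (110 left).
Oct has 31 days (79 left).
Nov has 30 days (49 left).
Dec has 31 days (18 left).
18 days into Jan → Jan 18, 2019.

Jan 18, 2019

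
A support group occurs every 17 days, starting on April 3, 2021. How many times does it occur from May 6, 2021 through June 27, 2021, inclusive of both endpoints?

Occurrences land 17·i days after April 3, 2021 for i = 0, 1, 2, …
May 6, 2021 is 33 days after the start; 33 ÷ 17 = 1 remainder 16; since the remainder is 16, round up to i = 2. First occurrence in the window: #3 on May 7, 2021 (2×17 = 34 days in).
June 27, 2021 is 85 days after the start; 85 ÷ 17 = 5 remainder 0. Last occurrence in the window: #6 on June 27, 2021.
Occurrences #3 through #6: 4 in total.

4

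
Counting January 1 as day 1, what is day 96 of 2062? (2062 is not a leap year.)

April 6, 2062

January has 31 days (96 − 31 = 65 remain).
February has 28 days (65 − 28 = 37 remain).
March has 31 days (37 − 31 = 6 remain).
6 into April → April 6.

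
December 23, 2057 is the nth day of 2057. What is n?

Days in months before December: 31 + 28 + 31 + 30 + 31 + 30 + 31 + 31 + 30 + 31 + 30 = 334.
Plus 23 days into December → day 357.

357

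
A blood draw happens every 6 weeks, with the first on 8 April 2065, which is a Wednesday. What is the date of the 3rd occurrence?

The 3rd occurrence is 2 intervals after the first: 2 × 42 = 84 days after 8 April 2065.
April has 30 days — 22 days to the end of April leaves 62.
May has 31 days (31 left).
June has 30 days (1 left).
1 day into July → 1 July 2065.

1 July 2065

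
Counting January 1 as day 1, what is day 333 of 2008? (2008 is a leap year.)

Nov 28, 2008

Jan has 31 days (333 − 31 = 302 remain).
Feb has 29 days (302 − 29 = 273 remain).
Mar has 31 days (273 − 31 = 242 remain).
Apr has 30 days (242 − 30 = 212 remain).
May has 31 days (212 − 31 = 181 remain).
Jun has 30 days (181 − 30 = 151 remain).
Jul has 31 days (151 − 31 = 120 remain).
Aug has 31 days (120 − 31 = 89 remain).
Sep has 30 days (89 − 30 = 59 remain).
Oct has 31 days (59 − 31 = 28 remain).
28 into Nov → Nov 28.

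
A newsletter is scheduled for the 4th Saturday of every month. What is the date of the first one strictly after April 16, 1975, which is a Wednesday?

April 1975 starts on a Tuesday; its first Saturday is the 5th, so the 4th Saturday is the 26th — April 26, 1975.
April 26, 1975 is after April 16, 1975, so that is the next one.

April 26, 1975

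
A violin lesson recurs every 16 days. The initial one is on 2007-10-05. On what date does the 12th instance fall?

2008-03-29

The 12th occurrence is 11 intervals after the first: 11 × 16 = 176 days after 2007-10-05.
October has 31 days — 26 days to the end of October leaves 150.
November has 30 days (120 left).
December has 31 days (89 left).
January has 31 days (58 left).
February has 29 days (29 left).
29 days into March → 2008-03-29.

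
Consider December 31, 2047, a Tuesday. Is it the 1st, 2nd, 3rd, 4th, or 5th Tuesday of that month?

5th

Day 31 falls in week ⌈31/7⌉ of the month.
Days 1–7 hold the 1st Tuesday, 8–14 the 2nd, 15–21 the 3rd, 22–28 the 4th, 29–31 the 5th.
31 is in the range for the 5th.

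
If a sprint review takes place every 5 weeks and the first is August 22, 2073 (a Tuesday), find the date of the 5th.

January 9, 2074

The 5th occurrence is 4 intervals after the first: 4 × 35 = 140 days after August 22, 2073.
August has 31 days — 9 days to the end of August leaves 131.
September has 30 days (101 left).
October has 31 days (70 left).
November has 30 days (40 left).
December has 31 days (9 left).
9 days into January → January 9, 2074.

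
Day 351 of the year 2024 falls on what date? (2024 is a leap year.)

16 December 2024

January has 31 days (351 − 31 = 320 remain).
February has 29 days (320 − 29 = 291 remain).
March has 31 days (291 − 31 = 260 remain).
April has 30 days (260 − 30 = 230 remain).
May has 31 days (230 − 31 = 199 remain).
June has 30 days (199 − 30 = 169 remain).
July has 31 days (169 − 31 = 138 remain).
August has 31 days (138 − 31 = 107 remain).
September has 30 days (107 − 30 = 77 remain).
October has 31 days (77 − 31 = 46 remain).
November has 30 days (46 − 30 = 16 remain).
16 into December → December 16.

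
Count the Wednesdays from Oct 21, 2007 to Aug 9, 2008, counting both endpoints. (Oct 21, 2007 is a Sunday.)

42

Oct 21, 2007 is a Sunday; the first Wednesday on or after it is Oct 24, 2007 (3 days later).
From Oct 24, 2007 to Aug 9, 2008: 7 + 30 + 31 + 31 + 29 + 31 + 30 + 31 + 30 + 31 + 9 = 290 days (rest of Oct, Nov, Dec, Jan, Feb, Mar, Apr, May, Jun, Jul, Aug).
290 ÷ 7 = 41 full weeks with remainder 3, so 41 more Wednesdays after the first → 42.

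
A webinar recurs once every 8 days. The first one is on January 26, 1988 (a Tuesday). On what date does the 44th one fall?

January 4, 1989

The 44th occurrence is 43 intervals after the first: 43 × 8 = 344 days after January 26, 1988.
January has 31 days — 5 days to the end of January leaves 339.
February has 29 days (310 left).
March has 31 days (279 left).
April has 30 days (249 left).
May has 31 days (218 left).
June has 30 days (188 left).
July has 31 days (157 left).
August has 31 days (126 left).
September has 30 days (96 left).
October has 31 days (65 left).
November has 30 days (35 left).
December has 31 days (4 left).
4 days into January → January 4, 1989.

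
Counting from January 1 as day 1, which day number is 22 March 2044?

Days in months before March: 31 + 29 = 60.
Plus 22 days into March → day 82.

82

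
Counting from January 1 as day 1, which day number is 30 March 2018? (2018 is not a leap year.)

Days in months before March: 31 + 28 = 59.
Plus 30 days into March → day 89.

89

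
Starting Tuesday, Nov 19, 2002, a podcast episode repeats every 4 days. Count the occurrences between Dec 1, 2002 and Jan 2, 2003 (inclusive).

9

Occurrences land 4·i days after Nov 19, 2002 for i = 0, 1, 2, …
Dec 1, 2002 is 12 days after the start; 12 ÷ 4 = 3 remainder 0. First occurrence in the window: #4 on Dec 1, 2002 (3×4 = 12 days in).
Jan 2, 2003 is 44 days after the start; 44 ÷ 4 = 11 remainder 0. Last occurrence in the window: #12 on Jan 2, 2003.
Occurrences #4 through #12: 9 in total.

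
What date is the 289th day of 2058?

January has 31 days (289 − 31 = 258 remain).
February has 28 days (258 − 28 = 230 remain).
March has 31 days (230 − 31 = 199 remain).
April has 30 days (199 − 30 = 169 remain).
May has 31 days (169 − 31 = 138 remain).
June has 30 days (138 − 30 = 108 remain).
July has 31 days (108 − 31 = 77 remain).
August has 31 days (77 − 31 = 46 remain).
September has 30 days (46 − 30 = 16 remain).
16 into October → October 16.

16 October 2058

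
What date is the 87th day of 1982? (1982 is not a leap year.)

January has 31 days (87 − 31 = 56 remain).
February has 28 days (56 − 28 = 28 remain).
28 into March → March 28.

March 28, 1982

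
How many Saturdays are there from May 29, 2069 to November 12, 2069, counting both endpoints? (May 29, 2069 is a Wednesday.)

May 29, 2069 is a Wednesday; the first Saturday on or after it is June 1, 2069 (3 days later).
From June 1, 2069 to November 12, 2069: 29 + 31 + 31 + 30 + 31 + 12 = 164 days (rest of June, July, August, September, October, November).
164 ÷ 7 = 23 full weeks with remainder 3, so 23 more Saturdays after the first → 24.

24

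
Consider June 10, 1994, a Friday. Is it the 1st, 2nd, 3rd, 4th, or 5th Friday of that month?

Day 10 falls in week ⌈10/7⌉ of the month.
Days 1–7 hold the 1st Friday, 8–14 the 2nd, 15–21 the 3rd, 22–28 the 4th, 29–31 the 5th.
10 is in the range for the 2nd.

2nd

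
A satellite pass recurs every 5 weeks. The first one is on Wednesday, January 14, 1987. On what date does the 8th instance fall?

September 16, 1987

The 8th occurrence is 7 intervals after the first: 7 × 35 = 245 days after January 14, 1987.
January has 31 days — 17 days to the end of January leaves 228.
February has 28 days (200 left).
March has 31 days (169 left).
April has 30 days (139 left).
May has 31 days (108 left).
June has 30 days (78 left).
July has 31 days (47 left).
August has 31 days (16 left).
16 days into September → September 16, 1987.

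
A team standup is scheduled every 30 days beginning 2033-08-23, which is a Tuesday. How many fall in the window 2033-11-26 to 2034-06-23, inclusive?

7

Occurrences land 30·i days after 2033-08-23 for i = 0, 1, 2, …
2033-11-26 is 95 days after the start; 95 ÷ 30 = 3 remainder 5; since the remainder is 5, round up to i = 4. First occurrence in the window: #5 on 2033-12-21 (4×30 = 120 days in).
2034-06-23 is 304 days after the start; 304 ÷ 30 = 10 remainder 4. Last occurrence in the window: #11 on 2034-06-19.
Occurrences #5 through #11: 7 in total.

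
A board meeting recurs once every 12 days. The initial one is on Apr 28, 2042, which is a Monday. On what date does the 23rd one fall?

Jan 17, 2043

The 23rd occurrence is 22 intervals after the first: 22 × 12 = 264 days after Apr 28, 2042.
Apr has 30 days — 2 days to the end of Apr leaves 262.
May has 31 days (231 left).
Jun has 30 days (201 left).
Jul has 31 days (170 left).
Aug has 31 days (139 left).
Sep has 30 days (109 left).
Oct has 31 days (78 left).
Nov has 30 days (48 left).
Dec has 31 days (17 left).
17 days into Jan → Jan 17, 2043.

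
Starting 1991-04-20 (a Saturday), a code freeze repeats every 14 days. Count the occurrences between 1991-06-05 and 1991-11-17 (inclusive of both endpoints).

Occurrences land 14·i days after 1991-04-20 for i = 0, 1, 2, …
1991-06-05 is 46 days after the start; 46 ÷ 14 = 3 remainder 4; since the remainder is 4, round up to i = 4. First occurrence in the window: #5 on 1991-06-15 (4×14 = 56 days in).
1991-11-17 is 211 days after the start; 211 ÷ 14 = 15 remainder 1. Last occurrence in the window: #16 on 1991-11-16.
Occurrences #5 through #16: 12 in total.

12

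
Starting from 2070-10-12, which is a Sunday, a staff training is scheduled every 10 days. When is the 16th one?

The 16th occurrence is 15 intervals after the first: 15 × 10 = 150 days after 2070-10-12.
October has 31 days — 19 days to the end of October leaves 131.
November has 30 days (101 left).
December has 31 days (70 left).
January has 31 days (39 left).
February has 28 days (11 left).
11 days into March → 2071-03-11.

2071-03-11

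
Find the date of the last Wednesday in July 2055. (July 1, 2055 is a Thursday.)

July 2055 begins on a Thursday, so the first Wednesday is July 7 (6 days later).
July 2055 has 31 days. Adding weeks: 7, 14, 21, 28 — the last one ≤ 31 is the 28th.

28 July 2055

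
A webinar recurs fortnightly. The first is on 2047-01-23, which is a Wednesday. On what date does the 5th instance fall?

The 5th occurrence is 4 intervals after the first: 4 × 14 = 56 days after 2047-01-23.
January has 31 days — 8 days to the end of January leaves 48.
February has 28 days (20 left).
20 days into March → 2047-03-20.

2047-03-20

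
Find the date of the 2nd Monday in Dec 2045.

Dec 11, 2045

Dec 2045 begins on a Friday, so the first Monday is Dec 4 (3 days later).
The 2nd Monday is 1 weeks later: 4 + 7 = 11.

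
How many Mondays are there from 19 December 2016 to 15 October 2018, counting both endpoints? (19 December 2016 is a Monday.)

96

19 December 2016 is a Monday; the first Monday on or after it is 19 December 2016.
From 19 December 2016 to 15 October 2018: 12 + 365 + 288 = 665 days (rest of 2016, 2017, to 15 October 2018 in 2018).
665 ÷ 7 = 95 full weeks with remainder 0, so 95 more Mondays after the first → 96.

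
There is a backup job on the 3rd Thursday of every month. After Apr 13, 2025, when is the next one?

Apr 2025 starts on a Tuesday; its first Thursday is the 3rd, so the 3rd Thursday is the 17th — Apr 17, 2025.
Apr 17, 2025 is after Apr 13, 2025, so that is the next one.

Apr 17, 2025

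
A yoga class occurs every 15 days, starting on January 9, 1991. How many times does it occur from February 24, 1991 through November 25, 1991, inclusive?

Occurrences land 15·i days after January 9, 1991 for i = 0, 1, 2, …
February 24, 1991 is 46 days after the start; 46 ÷ 15 = 3 remainder 1; since the remainder is 1, round up to i = 4. First occurrence in the window: #5 on March 10, 1991 (4×15 = 60 days in).
November 25, 1991 is 320 days after the start; 320 ÷ 15 = 21 remainder 5. Last occurrence in the window: #22 on November 20, 1991.
Occurrences #5 through #22: 18 in total.

18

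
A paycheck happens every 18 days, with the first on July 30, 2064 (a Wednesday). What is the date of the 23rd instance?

August 30, 2065

The 23rd occurrence is 22 intervals after the first: 22 × 18 = 396 days after July 30, 2064.
July has 31 days — 1 day to the end of July leaves 395.
August has 31 days (364 left).
September has 30 days (334 left).
October has 31 days (303 left).
November has 30 days (273 left).
December has 31 days (242 left).
January has 31 days (211 left).
February has 28 days (183 left).
March has 31 days (152 left).
April has 30 days (122 left).
May has 31 days (91 left).
June has 30 days (61 left).
July has 31 days (30 left).
30 days into August → August 30, 2065.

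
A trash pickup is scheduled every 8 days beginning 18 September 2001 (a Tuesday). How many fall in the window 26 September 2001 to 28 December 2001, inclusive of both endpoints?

Occurrences land 8·i days after 18 September 2001 for i = 0, 1, 2, …
26 September 2001 is 8 days after the start; 8 ÷ 8 = 1 remainder 0. First occurrence in the window: #2 on 26 September 2001 (1×8 = 8 days in).
28 December 2001 is 101 days after the start; 101 ÷ 8 = 12 remainder 5. Last occurrence in the window: #13 on 23 December 2001.
Occurrences #2 through #13: 12 in total.

12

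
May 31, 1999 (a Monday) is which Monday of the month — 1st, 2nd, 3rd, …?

5th

Day 31 falls in week ⌈31/7⌉ of the month.
Days 1–7 hold the 1st Monday, 8–14 the 2nd, 15–21 the 3rd, 22–28 the 4th, 29–31 the 5th.
31 is in the range for the 5th.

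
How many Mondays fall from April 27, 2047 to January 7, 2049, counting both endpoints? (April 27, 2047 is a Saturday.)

89

April 27, 2047 is a Saturday; the first Monday on or after it is April 29, 2047 (2 days later).
From April 29, 2047 to January 7, 2049: 246 + 366 + 7 = 619 days (rest of 2047, 2048, to January 7, 2049 in 2049).
619 ÷ 7 = 88 full weeks with remainder 3, so 88 more Mondays after the first → 89.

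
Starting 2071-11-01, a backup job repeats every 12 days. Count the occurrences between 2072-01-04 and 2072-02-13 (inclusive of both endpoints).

3

Occurrences land 12·i days after 2071-11-01 for i = 0, 1, 2, …
2072-01-04 is 64 days after the start; 64 ÷ 12 = 5 remainder 4; since the remainder is 4, round up to i = 6. First occurrence in the window: #7 on 2072-01-12 (6×12 = 72 days in).
2072-02-13 is 104 days after the start; 104 ÷ 12 = 8 remainder 8. Last occurrence in the window: #9 on 2072-02-05.
Occurrences #7 through #9: 3 in total.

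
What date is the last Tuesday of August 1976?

1976-08-31

August 1976 begins on a Sunday, so the first Tuesday is August 3 (2 days later).
August 1976 has 31 days. Adding weeks: 3, 10, 17, 24, 31 — the last one ≤ 31 is the 31st.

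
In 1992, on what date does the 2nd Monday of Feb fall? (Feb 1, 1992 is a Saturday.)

Feb 1992 begins on a Saturday, so the first Monday is Feb 3 (2 days later).
The 2nd Monday is 1 weeks later: 3 + 7 = 10.

Feb 10, 1992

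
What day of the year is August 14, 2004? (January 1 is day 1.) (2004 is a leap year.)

227

Days in months before August: 31 + 29 + 31 + 30 + 31 + 30 + 31 = 213.
Plus 14 days into August → day 227.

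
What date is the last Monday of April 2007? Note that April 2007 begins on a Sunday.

30 April 2007

April 2007 begins on a Sunday, so the first Monday is April 2 (1 day later).
April 2007 has 30 days. Adding weeks: 2, 9, 16, 23, 30 — the last one ≤ 30 is the 30th.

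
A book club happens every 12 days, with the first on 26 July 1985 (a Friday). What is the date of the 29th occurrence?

The 29th occurrence is 28 intervals after the first: 28 × 12 = 336 days after 26 July 1985.
July has 31 days — 5 days to the end of July leaves 331.
August has 31 days (300 left).
September has 30 days (270 left).
October has 31 days (239 left).
November has 30 days (209 left).
December has 31 days (178 left).
January has 31 days (147 left).
February has 28 days (119 left).
March has 31 days (88 left).
April has 30 days (58 left).
May has 31 days (27 left).
27 days into June → 27 June 1986.

27 June 1986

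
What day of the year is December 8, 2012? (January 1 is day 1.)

343

Days in months before December: 31 + 29 + 31 + 30 + 31 + 30 + 31 + 31 + 30 + 31 + 30 = 335.
Plus 8 days into December → day 343.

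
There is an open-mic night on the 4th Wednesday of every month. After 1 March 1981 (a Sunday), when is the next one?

25 March 1981

March 1981 starts on a Sunday; its first Wednesday is the 4th, so the 4th Wednesday is the 25th — 25 March 1981.
25 March 1981 is after 1 March 1981, so that is the next one.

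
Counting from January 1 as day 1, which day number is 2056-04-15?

Days in months before April: 31 + 29 + 31 = 91.
Plus 15 days into April → day 106.

106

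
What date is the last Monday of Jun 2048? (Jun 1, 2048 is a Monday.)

Jun 29, 2048

Jun 2048 begins on a Monday, so the first Monday is Jun 1.
Jun 2048 has 30 days. Adding weeks: 1, 8, 15, 22, 29 — the last one ≤ 30 is the 29th.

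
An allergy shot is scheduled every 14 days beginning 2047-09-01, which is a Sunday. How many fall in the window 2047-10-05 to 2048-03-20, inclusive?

Occurrences land 14·i days after 2047-09-01 for i = 0, 1, 2, …
2047-10-05 is 34 days after the start; 34 ÷ 14 = 2 remainder 6; since the remainder is 6, round up to i = 3. First occurrence in the window: #4 on 2047-10-13 (3×14 = 42 days in).
2048-03-20 is 201 days after the start; 201 ÷ 14 = 14 remainder 5. Last occurrence in the window: #15 on 2048-03-15.
Occurrences #4 through #15: 12 in total.

12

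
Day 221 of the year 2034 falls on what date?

January has 31 days (221 − 31 = 190 remain).
February has 28 days (190 − 28 = 162 remain).
March has 31 days (162 − 31 = 131 remain).
April has 30 days (131 − 30 = 101 remain).
May has 31 days (101 − 31 = 70 remain).
June has 30 days (70 − 30 = 40 remain).
July has 31 days (40 − 31 = 9 remain).
9 into August → August 9.

August 9, 2034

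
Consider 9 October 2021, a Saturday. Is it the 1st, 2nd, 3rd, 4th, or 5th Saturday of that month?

2nd

Day 9 falls in week ⌈9/7⌉ of the month.
Days 1–7 hold the 1st Saturday, 8–14 the 2nd, 15–21 the 3rd, 22–28 the 4th, 29–31 the 5th.
9 is in the range for the 2nd.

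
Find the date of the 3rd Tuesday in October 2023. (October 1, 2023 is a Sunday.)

October 2023 begins on a Sunday, so the first Tuesday is October 3 (2 days later).
The 3rd Tuesday is 2 weeks later: 3 + 14 = 17.

October 17, 2023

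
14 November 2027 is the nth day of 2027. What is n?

Days in months before November: 31 + 28 + 31 + 30 + 31 + 30 + 31 + 31 + 30 + 31 = 304.
Plus 14 days into November → day 318.

318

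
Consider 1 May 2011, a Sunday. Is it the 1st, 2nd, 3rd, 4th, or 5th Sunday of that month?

Day 1 falls in week ⌈1/7⌉ of the month.
Days 1–7 hold the 1st Sunday, 8–14 the 2nd, 15–21 the 3rd, 22–28 the 4th, 29–31 the 5th.
1 is in the range for the 1st.

1st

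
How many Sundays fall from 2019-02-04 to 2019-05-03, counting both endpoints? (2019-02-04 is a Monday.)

12

2019-02-04 is a Monday; the first Sunday on or after it is 2019-02-10 (6 days later).
From 2019-02-10 to 2019-05-03: 18 + 31 + 30 + 3 = 82 days (rest of February, March, April, May).
82 ÷ 7 = 11 full weeks with remainder 5, so 11 more Sundays after the first → 12.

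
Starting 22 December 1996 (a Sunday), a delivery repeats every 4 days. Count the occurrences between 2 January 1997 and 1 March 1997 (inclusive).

Occurrences land 4·i days after 22 December 1996 for i = 0, 1, 2, …
2 January 1997 is 11 days after the start; 11 ÷ 4 = 2 remainder 3; since the remainder is 3, round up to i = 3. First occurrence in the window: #4 on 3 January 1997 (3×4 = 12 days in).
1 March 1997 is 69 days after the start; 69 ÷ 4 = 17 remainder 1. Last occurrence in the window: #18 on 28 February 1997.
Occurrences #4 through #18: 15 in total.

15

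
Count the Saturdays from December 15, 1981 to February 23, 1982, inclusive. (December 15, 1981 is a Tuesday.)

10

December 15, 1981 is a Tuesday; the first Saturday on or after it is December 19, 1981 (4 days later).
From December 19, 1981 to February 23, 1982: 12 + 31 + 23 = 66 days (rest of December, January, February).
66 ÷ 7 = 9 full weeks with remainder 3, so 9 more Saturdays after the first → 10.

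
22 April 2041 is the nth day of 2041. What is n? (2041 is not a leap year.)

112

Days in months before April: 31 + 28 + 31 = 90.
Plus 22 days into April → day 112.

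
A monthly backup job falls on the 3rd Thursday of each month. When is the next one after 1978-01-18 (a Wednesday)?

1978-01-19

January 1978 starts on a Sunday; its first Thursday is the 5th, so the 3rd Thursday is the 19th — 1978-01-19.
1978-01-19 is after 1978-01-18, so that is the next one.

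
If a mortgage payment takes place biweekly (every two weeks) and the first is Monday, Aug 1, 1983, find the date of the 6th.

Oct 10, 1983

The 6th occurrence is 5 intervals after the first: 5 × 14 = 70 days after Aug 1, 1983.
Aug has 31 days — 30 days to the end of Aug leaves 40.
Sep has 30 days (10 left).
10 days into Oct → Oct 10, 1983.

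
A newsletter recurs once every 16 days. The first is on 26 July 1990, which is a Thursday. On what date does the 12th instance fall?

18 January 1991

The 12th occurrence is 11 intervals after the first: 11 × 16 = 176 days after 26 July 1990.
July has 31 days — 5 days to the end of July leaves 171.
August has 31 days (140 left).
September has 30 days (110 left).
October has 31 days (79 left).
November has 30 days (49 left).
December has 31 days (18 left).
18 days into January → 18 January 1991.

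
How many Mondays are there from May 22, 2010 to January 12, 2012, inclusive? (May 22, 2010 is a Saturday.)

May 22, 2010 is a Saturday; the first Monday on or after it is May 24, 2010 (2 days later).
From May 24, 2010 to January 12, 2012: 221 + 365 + 12 = 598 days (rest of 2010, 2011, to January 12, 2012 in 2012).
598 ÷ 7 = 85 full weeks with remainder 3, so 85 more Mondays after the first → 86.

86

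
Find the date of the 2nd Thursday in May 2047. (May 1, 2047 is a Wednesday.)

May 2047 begins on a Wednesday, so the first Thursday is May 2 (1 day later).
The 2nd Thursday is 1 weeks later: 2 + 7 = 9.

May 9, 2047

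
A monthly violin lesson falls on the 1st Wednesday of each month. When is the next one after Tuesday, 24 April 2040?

2 May 2040

April 2040 starts on a Sunday, so its 1st Wednesday is 4 April 2040 (3 days in).
That is not after 24 April 2040, so look at May 2040.
May 2040 starts on a Tuesday, so its 1st Wednesday is 2 May 2040 (1 day in).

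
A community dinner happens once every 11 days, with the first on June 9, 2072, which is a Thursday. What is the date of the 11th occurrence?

September 27, 2072

The 11th occurrence is 10 intervals after the first: 10 × 11 = 110 days after June 9, 2072.
June has 30 days — 21 days to the end of June leaves 89.
July has 31 days (58 left).
August has 31 days (27 left).
27 days into September → September 27, 2072.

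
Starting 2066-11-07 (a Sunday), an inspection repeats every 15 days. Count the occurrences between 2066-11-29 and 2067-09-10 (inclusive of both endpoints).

19

Occurrences land 15·i days after 2066-11-07 for i = 0, 1, 2, …
2066-11-29 is 22 days after the start; 22 ÷ 15 = 1 remainder 7; since the remainder is 7, round up to i = 2. First occurrence in the window: #3 on 2066-12-07 (2×15 = 30 days in).
2067-09-10 is 307 days after the start; 307 ÷ 15 = 20 remainder 7. Last occurrence in the window: #21 on 2067-09-03.
Occurrences #3 through #21: 19 in total.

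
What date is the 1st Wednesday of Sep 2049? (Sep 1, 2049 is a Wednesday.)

Sep 1, 2049

Sep 2049 begins on a Wednesday, so the first Wednesday is Sep 1.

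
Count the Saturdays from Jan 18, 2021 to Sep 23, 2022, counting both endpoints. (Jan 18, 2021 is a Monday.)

Jan 18, 2021 is a Monday; the first Saturday on or after it is Jan 23, 2021 (5 days later).
From Jan 23, 2021 to Sep 23, 2022: 342 + 266 = 608 days (rest of 2021, to Sep 23, 2022 in 2022).
608 ÷ 7 = 86 full weeks with remainder 6, so 86 more Saturdays after the first → 87.

87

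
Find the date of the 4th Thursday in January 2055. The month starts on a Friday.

January 2055 begins on a Friday, so the first Thursday is January 7 (6 days later).
The 4th Thursday is 3 weeks later: 7 + 21 = 28.

January 28, 2055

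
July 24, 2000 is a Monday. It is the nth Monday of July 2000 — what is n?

Day 24 falls in week ⌈24/7⌉ of the month.
Days 1–7 hold the 1st Monday, 8–14 the 2nd, 15–21 the 3rd, 22–28 the 4th, 29–31 the 5th.
24 is in the range for the 4th.

4th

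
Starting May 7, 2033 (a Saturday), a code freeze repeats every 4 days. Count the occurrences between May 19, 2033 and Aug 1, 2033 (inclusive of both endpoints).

19

Occurrences land 4·i days after May 7, 2033 for i = 0, 1, 2, …
May 19, 2033 is 12 days after the start; 12 ÷ 4 = 3 remainder 0. First occurrence in the window: #4 on May 19, 2033 (3×4 = 12 days in).
Aug 1, 2033 is 86 days after the start; 86 ÷ 4 = 21 remainder 2. Last occurrence in the window: #22 on Jul 30, 2033.
Occurrences #4 through #22: 19 in total.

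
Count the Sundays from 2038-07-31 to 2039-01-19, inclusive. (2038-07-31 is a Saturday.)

2038-07-31 is a Saturday; the first Sunday on or after it is 2038-08-01 (1 day later).
From 2038-08-01 to 2039-01-19: 30 + 30 + 31 + 30 + 31 + 19 = 171 days (rest of August, September, October, November, December, January).
171 ÷ 7 = 24 full weeks with remainder 3, so 24 more Sundays after the first → 25.

25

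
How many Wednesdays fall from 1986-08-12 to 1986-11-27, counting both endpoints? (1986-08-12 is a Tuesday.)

16

1986-08-12 is a Tuesday; the first Wednesday on or after it is 1986-08-13 (1 day later).
From 1986-08-13 to 1986-11-27: 18 + 30 + 31 + 27 = 106 days (rest of August, September, October, November).
106 ÷ 7 = 15 full weeks with remainder 1, so 15 more Wednesdays after the first → 16.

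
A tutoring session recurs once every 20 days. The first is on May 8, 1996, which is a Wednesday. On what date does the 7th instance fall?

Sep 5, 1996

The 7th occurrence is 6 intervals after the first: 6 × 20 = 120 days after May 8, 1996.
May has 31 days — 23 days to the end of May leaves 97.
Jun has 30 days (67 left).
Jul has 31 days (36 left).
Aug has 31 days (5 left).
5 days into Sep → Sep 5, 1996.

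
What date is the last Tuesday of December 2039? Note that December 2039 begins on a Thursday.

December 2039 begins on a Thursday, so the first Tuesday is December 6 (5 days later).
December 2039 has 31 days. Adding weeks: 6, 13, 20, 27 — the last one ≤ 31 is the 27th.

27 December 2039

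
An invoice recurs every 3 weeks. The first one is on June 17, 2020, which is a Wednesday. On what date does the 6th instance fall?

The 6th occurrence is 5 intervals after the first: 5 × 21 = 105 days after June 17, 2020.
June has 30 days — 13 days to the end of June leaves 92.
July has 31 days (61 left).
August has 31 days (30 left).
30 days into September → September 30, 2020.

September 30, 2020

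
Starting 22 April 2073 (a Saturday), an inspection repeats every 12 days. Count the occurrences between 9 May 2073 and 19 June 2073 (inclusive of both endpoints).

3

Occurrences land 12·i days after 22 April 2073 for i = 0, 1, 2, …
9 May 2073 is 17 days after the start; 17 ÷ 12 = 1 remainder 5; since the remainder is 5, round up to i = 2. First occurrence in the window: #3 on 16 May 2073 (2×12 = 24 days in).
19 June 2073 is 58 days after the start; 58 ÷ 12 = 4 remainder 10. Last occurrence in the window: #5 on 9 June 2073.
Occurrences #3 through #5: 3 in total.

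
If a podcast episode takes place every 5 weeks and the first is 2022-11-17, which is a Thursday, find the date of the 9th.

The 9th occurrence is 8 intervals after the first: 8 × 35 = 280 days after 2022-11-17.
November has 30 days — 13 days to the end of November leaves 267.
December has 31 days (236 left).
January has 31 days (205 left).
February has 28 days (177 left).
March has 31 days (146 left).
April has 30 days (116 left).
May has 31 days (85 left).
June has 30 days (55 left).
July has 31 days (24 left).
24 days into August → 2023-08-24.

2023-08-24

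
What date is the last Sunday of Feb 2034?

Feb 26, 2034

The first Sunday of Feb 2034 is Feb 5.
Feb 2034 has 28 days. Adding weeks: 5, 12, 19, 26 — the last one ≤ 28 is the 26th.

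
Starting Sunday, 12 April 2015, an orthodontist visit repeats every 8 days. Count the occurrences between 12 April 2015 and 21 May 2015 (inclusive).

5

Occurrences land 8·i days after 12 April 2015 for i = 0, 1, 2, …
The window opens on the start date, so the first occurrence inside is #1 on 12 April 2015.
21 May 2015 is 39 days after the start; 39 ÷ 8 = 4 remainder 7. Last occurrence in the window: #5 on 14 May 2015.
Occurrences #1 through #5: 5 in total.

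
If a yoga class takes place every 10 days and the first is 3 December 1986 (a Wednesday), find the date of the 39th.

The 39th occurrence is 38 intervals after the first: 38 × 10 = 380 days after 3 December 1986.
December has 31 days — 28 days to the end of December leaves 352.
January has 31 days (321 left).
February has 28 days (293 left).
March has 31 days (262 left).
April has 30 days (232 left).
May has 31 days (201 left).
June has 30 days (171 left).
July has 31 days (140 left).
August has 31 days (109 left).
September has 30 days (79 left).
October has 31 days (48 left).
November has 30 days (18 left).
18 days into December → 18 December 1987.

18 December 1987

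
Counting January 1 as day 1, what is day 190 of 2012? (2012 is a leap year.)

January has 31 days (190 − 31 = 159 remain).
February has 29 days (159 − 29 = 130 remain).
March has 31 days (130 − 31 = 99 remain).
April has 30 days (99 − 30 = 69 remain).
May has 31 days (69 − 31 = 38 remain).
June has 30 days (38 − 30 = 8 remain).
8 into July → July 8.

8 July 2012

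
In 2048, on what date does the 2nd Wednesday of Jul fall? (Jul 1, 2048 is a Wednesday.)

Jul 8, 2048

Jul 2048 begins on a Wednesday, so the first Wednesday is Jul 1.
The 2nd Wednesday is 1 weeks later: 1 + 7 = 8.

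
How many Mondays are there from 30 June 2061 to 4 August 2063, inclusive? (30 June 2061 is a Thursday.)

109

30 June 2061 is a Thursday; the first Monday on or after it is 4 July 2061 (4 days later).
From 4 July 2061 to 4 August 2063: 180 + 365 + 216 = 761 days (rest of 2061, 2062, to 4 August 2063 in 2063).
761 ÷ 7 = 108 full weeks with remainder 5, so 108 more Mondays after the first → 109.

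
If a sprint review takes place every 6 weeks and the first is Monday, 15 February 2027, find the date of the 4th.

21 June 2027

The 4th occurrence is 3 intervals after the first: 3 × 42 = 126 days after 15 February 2027.
February has 28 days — 13 days to the end of February leaves 113.
March has 31 days (82 left).
April has 30 days (52 left).
May has 31 days (21 left).
21 days into June → 21 June 2027.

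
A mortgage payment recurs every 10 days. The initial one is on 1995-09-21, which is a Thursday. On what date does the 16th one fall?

1996-02-18

The 16th occurrence is 15 intervals after the first: 15 × 10 = 150 days after 1995-09-21.
September has 30 days — 9 days to the end of September leaves 141.
October has 31 days (110 left).
November has 30 days (80 left).
December has 31 days (49 left).
January has 31 days (18 left).
18 days into February → 1996-02-18.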